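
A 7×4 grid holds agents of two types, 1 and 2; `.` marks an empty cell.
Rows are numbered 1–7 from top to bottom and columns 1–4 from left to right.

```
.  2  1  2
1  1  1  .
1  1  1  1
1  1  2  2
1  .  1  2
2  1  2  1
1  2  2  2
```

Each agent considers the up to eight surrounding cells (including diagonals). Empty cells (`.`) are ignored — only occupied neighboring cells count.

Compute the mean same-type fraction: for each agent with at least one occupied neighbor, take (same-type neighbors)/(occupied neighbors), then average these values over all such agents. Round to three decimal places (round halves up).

0.555

(1,2)2 0/4
(1,3)1 2/4
(1,4)2 0/2
(2,1)1 3/4
(2,2)1 6/7
(2,3)1 5/7
(3,1)1 5/5
(3,2)1 7/8
(3,3)1 5/7
(3,4)1 2/4
(4,1)1 4/4
(4,2)1 6/7
(4,3)2 2/7
(4,4)2 2/5
(5,1)1 3/4
(5,3)1 3/7
(5,4)2 3/5
(6,1)2 1/4
(6,2)1 3/7
(6,3)2 4/7
(6,4)1 1/5
(7,1)1 1/3
(7,2)2 3/5
(7,3)2 3/5
(7,4)2 2/3
Sum over 25 agents: 0/4 + 2/4 + 0/2 + 3/4 + 6/7 + 5/7 + 5/5 + 7/8 + 5/7 + 2/4 + 4/4 + 6/7 + 2/7 + 2/5 + 3/4 + 3/7 + 3/5 + 1/4 + 3/7 + 4/7 + 1/5 + 1/3 + 3/5 + 3/5 + 2/3 = 3887/280; mean = 3887/280 ÷ 25 = 3887/7000 = 0.555285… → 0.555.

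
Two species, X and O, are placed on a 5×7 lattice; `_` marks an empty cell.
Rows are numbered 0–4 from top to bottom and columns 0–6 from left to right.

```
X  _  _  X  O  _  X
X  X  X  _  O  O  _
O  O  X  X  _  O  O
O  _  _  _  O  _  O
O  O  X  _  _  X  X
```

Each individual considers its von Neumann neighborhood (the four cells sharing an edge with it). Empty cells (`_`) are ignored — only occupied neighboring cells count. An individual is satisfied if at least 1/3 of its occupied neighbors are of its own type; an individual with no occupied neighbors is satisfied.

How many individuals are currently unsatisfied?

2

Row 0: (0,0)X 1/1 ✓ · (0,3)X 0/1 ✗ · (0,4)O 1/2 ✓ · (0,6)X 0/0 ✓
Row 1: (1,0)X 2/3 ✓ · (1,1)X 2/3 ✓ · (1,2)X 2/2 ✓ · (1,4)O 2/2 ✓ · (1,5)O 2/2 ✓
Row 2: (2,0)O 2/3 ✓ · (2,1)O 1/3 ✓ · (2,2)X 2/3 ✓ · (2,3)X 1/1 ✓ · (2,5)O 2/2 ✓ · (2,6)O 2/2 ✓
Row 3: (3,0)O 2/2 ✓ · (3,4)O 0/0 ✓ · (3,6)O 1/2 ✓
Row 4: (4,0)O 2/2 ✓ · (4,1)O 1/2 ✓ · (4,2)X 0/1 ✗ · (4,5)X 1/1 ✓ · (4,6)X 1/2 ✓
Unsatisfied: (0,3), (4,2) — 2 in total.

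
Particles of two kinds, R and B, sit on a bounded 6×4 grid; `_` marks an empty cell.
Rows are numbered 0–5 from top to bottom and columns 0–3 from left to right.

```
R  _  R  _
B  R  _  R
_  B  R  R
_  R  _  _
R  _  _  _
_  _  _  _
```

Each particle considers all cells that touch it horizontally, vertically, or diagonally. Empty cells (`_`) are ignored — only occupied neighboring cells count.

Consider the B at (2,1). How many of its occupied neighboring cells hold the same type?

1

Occupied neighbors of (2,1): (1,0)=B, (1,1)=R, (2,2)=R, (3,1)=R.
Same type (B): 1 of 4.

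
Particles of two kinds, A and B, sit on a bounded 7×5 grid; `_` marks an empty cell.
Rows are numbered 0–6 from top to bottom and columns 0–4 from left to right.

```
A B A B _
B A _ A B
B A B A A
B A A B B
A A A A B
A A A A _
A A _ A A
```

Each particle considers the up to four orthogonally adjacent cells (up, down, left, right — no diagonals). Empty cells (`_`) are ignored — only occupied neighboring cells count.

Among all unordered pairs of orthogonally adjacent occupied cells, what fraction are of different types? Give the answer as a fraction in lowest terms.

Scan each occupied cell's neighbors to the right and below so each pair is counted once.
Row 0: A(0,0)–B(0,1)≠ A(0,0)–B(1,0)≠ B(0,1)–A(0,2)≠ B(0,1)–A(1,1)≠ A(0,2)–B(0,3)≠ B(0,3)–A(1,3)≠  → 6/6 unlike.
Row 1: B(1,0)–A(1,1)≠ B(1,0)–B(2,0)= A(1,1)–A(2,1)= A(1,3)–B(1,4)≠ A(1,3)–A(2,3)= B(1,4)–A(2,4)≠  → 3/6 unlike.
Row 2: B(2,0)–A(2,1)≠ B(2,0)–B(3,0)= A(2,1)–B(2,2)≠ A(2,1)–A(3,1)= B(2,2)–A(2,3)≠ B(2,2)–A(3,2)≠ A(2,3)–A(2,4)= A(2,3)–B(3,3)≠ A(2,4)–B(3,4)≠  → 6/9 unlike.
Row 3: B(3,0)–A(3,1)≠ B(3,0)–A(4,0)≠ A(3,1)–A(3,2)= A(3,1)–A(4,1)= A(3,2)–B(3,3)≠ A(3,2)–A(4,2)= B(3,3)–B(3,4)= B(3,3)–A(4,3)≠ B(3,4)–B(4,4)=  → 4/9 unlike.
Row 4: A(4,0)–A(4,1)= A(4,0)–A(5,0)= A(4,1)–A(4,2)= A(4,1)–A(5,1)= A(4,2)–A(4,3)= A(4,2)–A(5,2)= A(4,3)–B(4,4)≠ A(4,3)–A(5,3)=  → 1/8 unlike.
Row 5: A(5,0)–A(5,1)= A(5,0)–A(6,0)= A(5,1)–A(5,2)= A(5,1)–A(6,1)= A(5,2)–A(5,3)= A(5,3)–A(6,3)=  → 0/6 unlike.
Row 6: A(6,0)–A(6,1)= A(6,3)–A(6,4)=  → 0/2 unlike.
Total adjacent occupied pairs: 46; unlike-type pairs: 20.
20/46 reduces to 10/23.

10/23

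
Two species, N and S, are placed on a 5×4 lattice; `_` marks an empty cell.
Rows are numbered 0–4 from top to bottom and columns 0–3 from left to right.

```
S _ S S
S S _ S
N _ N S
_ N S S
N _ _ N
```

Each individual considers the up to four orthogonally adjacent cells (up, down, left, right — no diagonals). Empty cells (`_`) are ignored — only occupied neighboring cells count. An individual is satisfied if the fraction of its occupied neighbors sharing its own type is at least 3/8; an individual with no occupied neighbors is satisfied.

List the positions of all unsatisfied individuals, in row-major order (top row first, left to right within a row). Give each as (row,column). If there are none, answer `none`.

Row 0: (0,0)S 1/1 ok · (0,2)S 1/1 ok · (0,3)S 2/2 ok
Row 1: (1,0)S 2/3 ok · (1,1)S 1/1 ok · (1,3)S 2/2 ok
Row 2: (2,0)N 0/1 unhappy · (2,2)N 0/2 unhappy · (2,3)S 2/3 ok
Row 3: (3,1)N 0/1 unhappy · (3,2)S 1/3 unhappy · (3,3)S 2/3 ok
Row 4: (4,0)N 0/0 ok · (4,3)N 0/1 unhappy

(2,0), (2,2), (3,1), (3,2), (4,3)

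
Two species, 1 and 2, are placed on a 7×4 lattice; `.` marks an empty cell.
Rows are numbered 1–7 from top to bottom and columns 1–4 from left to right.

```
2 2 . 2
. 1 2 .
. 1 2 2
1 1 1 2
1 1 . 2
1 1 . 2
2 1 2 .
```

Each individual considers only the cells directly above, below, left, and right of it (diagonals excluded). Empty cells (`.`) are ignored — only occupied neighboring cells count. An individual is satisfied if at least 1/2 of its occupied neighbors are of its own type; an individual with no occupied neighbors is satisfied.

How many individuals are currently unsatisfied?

5

Row 1: (1,1)2 1/1 ✓ · (1,2)2 1/2 ✓ · (1,4)2 0/0 ✓
Row 2: (2,2)1 1/3 ✗ · (2,3)2 1/2 ✓
Row 3: (3,2)1 2/3 ✓ · (3,3)2 2/4 ✓ · (3,4)2 2/2 ✓
Row 4: (4,1)1 2/2 ✓ · (4,2)1 4/4 ✓ · (4,3)1 1/3 ✗ · (4,4)2 2/3 ✓
Row 5: (5,1)1 3/3 ✓ · (5,2)1 3/3 ✓ · (5,4)2 2/2 ✓
Row 6: (6,1)1 2/3 ✓ · (6,2)1 3/3 ✓ · (6,4)2 1/1 ✓
Row 7: (7,1)2 0/2 ✗ · (7,2)1 1/3 ✗ · (7,3)2 0/1 ✗
Unsatisfied: (2,2), (4,3), (7,1), (7,2), (7,3) — 5 in total.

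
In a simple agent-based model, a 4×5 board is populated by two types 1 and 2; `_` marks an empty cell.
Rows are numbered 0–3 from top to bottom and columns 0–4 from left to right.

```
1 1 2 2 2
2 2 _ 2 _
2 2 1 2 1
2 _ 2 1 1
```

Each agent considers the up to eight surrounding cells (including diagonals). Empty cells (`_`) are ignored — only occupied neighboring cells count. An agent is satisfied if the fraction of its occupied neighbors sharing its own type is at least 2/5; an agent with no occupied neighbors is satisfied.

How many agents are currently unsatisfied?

4

Row 0: (0,0)1 1/3 not · (0,1)1 1/4 not · (0,2)2 3/4 satisfied · (0,3)2 3/3 satisfied · (0,4)2 2/2 satisfied
Row 1: (1,0)2 3/5 satisfied · (1,1)2 4/7 satisfied · (1,3)2 4/6 satisfied
Row 2: (2,0)2 4/4 satisfied · (2,1)2 5/6 satisfied · (2,2)1 1/6 not · (2,3)2 2/6 not · (2,4)1 2/4 satisfied
Row 3: (3,0)2 2/2 satisfied · (3,2)2 2/4 satisfied · (3,3)1 3/5 satisfied · (3,4)1 2/3 satisfied
Unsatisfied: (0,0), (0,1), (2,2), (2,3) — 4 in total.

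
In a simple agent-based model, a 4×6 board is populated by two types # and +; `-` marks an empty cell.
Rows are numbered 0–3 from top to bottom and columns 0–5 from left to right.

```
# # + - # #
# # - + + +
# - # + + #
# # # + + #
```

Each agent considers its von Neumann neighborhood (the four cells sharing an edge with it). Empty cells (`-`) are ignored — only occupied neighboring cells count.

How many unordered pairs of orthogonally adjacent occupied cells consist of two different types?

Scan each occupied cell's neighbors to the right and below so each pair is counted once.
From row 0: 3 unlike of 7 pairs (running 3/7).
From row 1: 1 unlike of 7 pairs (running 4/14).
From row 2: 2 unlike of 8 pairs (running 6/22).
From row 3: 2 unlike of 5 pairs (running 8/27).
Total adjacent occupied pairs: 27; unlike-type pairs: 8.

8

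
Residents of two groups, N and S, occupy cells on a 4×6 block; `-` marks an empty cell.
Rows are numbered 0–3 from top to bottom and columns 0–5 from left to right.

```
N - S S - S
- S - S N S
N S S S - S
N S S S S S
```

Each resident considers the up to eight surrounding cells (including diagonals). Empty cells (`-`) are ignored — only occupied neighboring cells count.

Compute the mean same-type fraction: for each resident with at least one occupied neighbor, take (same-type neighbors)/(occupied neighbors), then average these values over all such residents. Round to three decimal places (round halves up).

(0,0)N 0/1
(0,2)S 3/3
(0,3)S 2/3
(0,5)S 1/2
(1,1)S 3/5
(1,3)S 4/5
(1,4)N 0/6
(1,5)S 2/3
(2,0)N 1/4
(2,1)S 4/6
(2,2)S 7/7
(2,3)S 5/6
(2,5)S 3/4
(3,0)N 1/3
(3,1)S 3/5
(3,2)S 5/5
(3,3)S 4/4
(3,4)S 4/4
(3,5)S 2/2
Sum over 19 residents: 0/1 + 3/3 + 2/3 + 1/2 + 3/5 + 4/5 + 0/6 + 2/3 + 1/4 + 4/6 + 7/7 + 5/6 + 3/4 + 1/3 + 3/5 + 5/5 + 4/4 + 4/4 + 2/2 = 38/3; mean = 38/3 ÷ 19 = 2/3 = 0.666666… → 0.667.

0.667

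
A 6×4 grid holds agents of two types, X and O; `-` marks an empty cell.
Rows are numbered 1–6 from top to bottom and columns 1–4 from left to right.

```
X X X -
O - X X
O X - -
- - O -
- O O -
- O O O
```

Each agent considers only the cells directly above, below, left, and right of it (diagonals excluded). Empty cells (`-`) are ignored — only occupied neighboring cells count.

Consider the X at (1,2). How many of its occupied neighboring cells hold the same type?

2

Occupied neighbors of (1,2): (1,1)=X, (1,3)=X.
Same type (X): 2 of 2.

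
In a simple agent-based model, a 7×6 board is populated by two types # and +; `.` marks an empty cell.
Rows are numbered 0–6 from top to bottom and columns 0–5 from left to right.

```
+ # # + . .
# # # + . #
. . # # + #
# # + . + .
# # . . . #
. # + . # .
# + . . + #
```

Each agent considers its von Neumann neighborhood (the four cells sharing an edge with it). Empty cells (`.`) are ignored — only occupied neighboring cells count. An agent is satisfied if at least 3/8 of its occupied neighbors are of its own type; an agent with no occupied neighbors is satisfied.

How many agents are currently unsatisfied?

Row 0: (0,0)+ 0/2 ✗ · (0,1)# 2/3 ✓ · (0,2)# 2/3 ✓ · (0,3)+ 1/2 ✓
Row 1: (1,0)# 1/2 ✓ · (1,1)# 3/3 ✓ · (1,2)# 3/4 ✓ · (1,3)+ 1/3 ✗ · (1,5)# 1/1 ✓
Row 2: (2,2)# 2/3 ✓ · (2,3)# 1/3 ✗ · (2,4)+ 1/3 ✗ · (2,5)# 1/2 ✓
Row 3: (3,0)# 2/2 ✓ · (3,1)# 2/3 ✓ · (3,2)+ 0/2 ✗ · (3,4)+ 1/1 ✓
Row 4: (4,0)# 2/2 ✓ · (4,1)# 3/3 ✓ · (4,5)# 0/0 ✓
Row 5: (5,1)# 1/3 ✗ · (5,2)+ 0/1 ✗ · (5,4)# 0/1 ✗
Row 6: (6,0)# 0/1 ✗ · (6,1)+ 0/2 ✗ · (6,4)+ 0/2 ✗ · (6,5)# 0/1 ✗
Unsatisfied: (0,0), (1,3), (2,3), (2,4), (3,2), (5,1), (5,2), (5,4), (6,0), (6,1), (6,4), (6,5) — 12 in total.

12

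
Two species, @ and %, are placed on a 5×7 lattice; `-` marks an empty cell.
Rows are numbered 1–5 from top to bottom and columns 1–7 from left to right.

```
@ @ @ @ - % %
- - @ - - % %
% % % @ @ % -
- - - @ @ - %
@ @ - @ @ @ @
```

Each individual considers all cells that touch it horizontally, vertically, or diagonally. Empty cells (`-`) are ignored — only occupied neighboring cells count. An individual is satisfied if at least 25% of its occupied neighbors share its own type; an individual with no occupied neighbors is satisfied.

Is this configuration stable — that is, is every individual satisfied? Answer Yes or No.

(1,1)@ 1/1 ok
(1,2)@ 3/3 ok
(1,3)@ 3/3 ok
(1,4)@ 2/2 ok
(1,6)% 3/3 ok
(1,7)% 3/3 ok
(2,3)@ 4/6 ok
(2,6)% 4/5 ok
(2,7)% 4/4 ok
(3,1)% 1/1 ok
(3,2)% 2/3 ok
(3,3)% 1/4 ok
(3,4)@ 4/5 ok
(3,5)@ 3/5 ok
(3,6)% 3/5 ok
(4,4)@ 5/6 ok
(4,5)@ 6/7 ok
(4,7)% 1/3 ok
(5,1)@ 1/1 ok
(5,2)@ 1/1 ok
(5,4)@ 3/3 ok
(5,5)@ 4/4 ok
(5,6)@ 3/4 ok
(5,7)@ 1/2 ok
All meet the threshold, so the configuration is stable.

Yes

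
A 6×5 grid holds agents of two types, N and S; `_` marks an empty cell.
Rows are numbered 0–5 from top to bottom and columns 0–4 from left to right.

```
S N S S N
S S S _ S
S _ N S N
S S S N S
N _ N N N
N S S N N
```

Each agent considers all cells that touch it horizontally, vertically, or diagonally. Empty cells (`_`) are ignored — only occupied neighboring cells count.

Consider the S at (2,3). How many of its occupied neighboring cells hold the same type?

Occupied neighbors of (2,3): (1,2)=S, (1,4)=S, (2,2)=N, (2,4)=N, (3,2)=S, (3,3)=N, (3,4)=S.
Same type (S): 4 of 7.

4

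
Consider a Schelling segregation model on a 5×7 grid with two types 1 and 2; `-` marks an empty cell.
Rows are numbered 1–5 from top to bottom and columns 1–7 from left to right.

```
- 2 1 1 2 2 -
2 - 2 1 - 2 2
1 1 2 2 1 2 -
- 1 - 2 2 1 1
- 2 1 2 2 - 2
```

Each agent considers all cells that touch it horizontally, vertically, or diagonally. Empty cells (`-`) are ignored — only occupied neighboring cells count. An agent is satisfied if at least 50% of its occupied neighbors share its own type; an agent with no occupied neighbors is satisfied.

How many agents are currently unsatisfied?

10

(1,2)2 2/3 satisfied
(1,3)1 2/4 satisfied
(1,4)1 2/4 satisfied
(1,5)2 2/4 satisfied
(1,6)2 3/3 satisfied
(2,1)2 1/3 not
(2,3)2 3/7 not
(2,4)1 3/7 not
(2,6)2 4/5 satisfied
(2,7)2 3/3 satisfied
(3,1)1 2/3 satisfied
(3,2)1 2/5 not
(3,3)2 3/6 satisfied
(3,4)2 4/6 satisfied
(3,5)1 2/7 not
(3,6)2 3/6 satisfied
(4,2)1 3/5 satisfied
(4,4)2 5/7 satisfied
(4,5)2 5/7 satisfied
(4,6)1 2/6 not
(4,7)1 1/3 not
(5,2)2 0/2 not
(5,3)1 1/4 not
(5,4)2 3/4 satisfied
(5,5)2 3/4 satisfied
(5,7)2 0/2 not
Unsatisfied: (2,1), (2,3), (2,4), (3,2), (3,5), (4,6), (4,7), (5,2), (5,3), (5,7) — 10 in total.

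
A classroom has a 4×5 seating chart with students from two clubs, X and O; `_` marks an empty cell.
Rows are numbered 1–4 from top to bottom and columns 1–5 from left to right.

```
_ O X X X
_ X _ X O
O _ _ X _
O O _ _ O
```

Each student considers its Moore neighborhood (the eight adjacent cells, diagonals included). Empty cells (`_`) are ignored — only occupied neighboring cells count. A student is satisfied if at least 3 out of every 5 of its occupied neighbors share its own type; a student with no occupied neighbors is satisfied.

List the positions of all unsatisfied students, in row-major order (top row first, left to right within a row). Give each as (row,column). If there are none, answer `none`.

(1,2)O 0/2 unhappy
(1,3)X 3/4 ok
(1,4)X 3/4 ok
(1,5)X 2/3 ok
(2,2)X 1/3 unhappy
(2,4)X 4/5 ok
(2,5)O 0/4 unhappy
(3,1)O 2/3 ok
(3,4)X 1/3 unhappy
(4,1)O 2/2 ok
(4,2)O 2/2 ok
(4,5)O 0/1 unhappy

(1,2), (2,2), (2,5), (3,4), (4,5)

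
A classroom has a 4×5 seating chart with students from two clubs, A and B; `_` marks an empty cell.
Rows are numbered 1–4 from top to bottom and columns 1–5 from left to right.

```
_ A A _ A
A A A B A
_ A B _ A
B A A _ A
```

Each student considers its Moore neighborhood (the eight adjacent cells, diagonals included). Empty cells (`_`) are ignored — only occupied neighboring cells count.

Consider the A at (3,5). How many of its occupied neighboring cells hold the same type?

Occupied neighbors of (3,5): (2,4)=B, (2,5)=A, (4,5)=A.
Same type (A): 2 of 3.

2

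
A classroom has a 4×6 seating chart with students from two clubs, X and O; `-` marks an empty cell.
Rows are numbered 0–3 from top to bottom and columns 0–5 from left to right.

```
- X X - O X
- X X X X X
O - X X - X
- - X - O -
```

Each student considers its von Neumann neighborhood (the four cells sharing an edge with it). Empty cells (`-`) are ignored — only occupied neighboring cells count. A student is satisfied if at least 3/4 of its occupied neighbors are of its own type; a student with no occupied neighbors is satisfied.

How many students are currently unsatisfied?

(0,1)X 2/2 ok
(0,2)X 2/2 ok
(0,4)O 0/2 unhappy
(0,5)X 1/2 unhappy
(1,1)X 2/2 ok
(1,2)X 4/4 ok
(1,3)X 3/3 ok
(1,4)X 2/3 unhappy
(1,5)X 3/3 ok
(2,0)O 0/0 ok
(2,2)X 3/3 ok
(2,3)X 2/2 ok
(2,5)X 1/1 ok
(3,2)X 1/1 ok
(3,4)O 0/0 ok
Unsatisfied: (0,4), (0,5), (1,4) — 3 in total.

3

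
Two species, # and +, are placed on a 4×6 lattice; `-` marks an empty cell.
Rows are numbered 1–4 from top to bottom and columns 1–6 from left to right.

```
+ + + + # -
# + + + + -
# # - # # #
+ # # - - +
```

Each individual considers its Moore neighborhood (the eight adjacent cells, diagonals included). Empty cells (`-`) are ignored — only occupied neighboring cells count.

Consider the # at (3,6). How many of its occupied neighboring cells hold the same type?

Occupied neighbors of (3,6): (2,5)=+, (3,5)=#, (4,6)=+.
Same type (#): 1 of 3.

1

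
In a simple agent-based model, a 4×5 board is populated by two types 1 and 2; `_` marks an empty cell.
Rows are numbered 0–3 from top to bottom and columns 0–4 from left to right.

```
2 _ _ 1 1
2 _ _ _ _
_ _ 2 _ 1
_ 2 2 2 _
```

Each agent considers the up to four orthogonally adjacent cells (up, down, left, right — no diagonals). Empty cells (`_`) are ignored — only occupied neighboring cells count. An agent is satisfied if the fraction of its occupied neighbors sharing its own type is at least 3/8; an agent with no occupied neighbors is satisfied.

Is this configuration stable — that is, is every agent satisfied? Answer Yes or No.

Yes

(0,0)2 1/1 satisfied
(0,3)1 1/1 satisfied
(0,4)1 1/1 satisfied
(1,0)2 1/1 satisfied
(2,2)2 1/1 satisfied
(2,4)1 0/0 satisfied
(3,1)2 1/1 satisfied
(3,2)2 3/3 satisfied
(3,3)2 1/1 satisfied
All meet the threshold, so the configuration is stable.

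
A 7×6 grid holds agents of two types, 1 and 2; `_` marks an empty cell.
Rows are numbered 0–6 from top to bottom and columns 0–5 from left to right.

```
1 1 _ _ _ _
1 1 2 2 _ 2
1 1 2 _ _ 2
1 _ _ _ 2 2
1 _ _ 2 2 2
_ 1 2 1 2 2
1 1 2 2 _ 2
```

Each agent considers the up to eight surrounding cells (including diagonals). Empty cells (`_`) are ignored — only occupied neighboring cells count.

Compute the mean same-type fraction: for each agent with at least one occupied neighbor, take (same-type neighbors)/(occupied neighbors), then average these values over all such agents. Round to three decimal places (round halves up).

0.796

(0,0)1 3/3
(0,1)1 3/4
(1,0)1 5/5
(1,1)1 5/7
(1,2)2 2/5
(1,3)2 2/2
(1,5)2 1/1
(2,0)1 4/4
(2,1)1 4/6
(2,2)2 2/4
(2,5)2 3/3
(3,0)1 3/3
(3,4)2 5/5
(3,5)2 4/4
(4,0)1 2/2
(4,3)2 4/5
(4,4)2 6/7
(4,5)2 5/5
(5,1)1 3/5
(5,2)2 3/6
(5,3)1 0/6
(5,4)2 6/7
(5,5)2 4/4
(6,0)1 2/2
(6,1)1 2/4
(6,2)2 2/5
(6,3)2 3/4
(6,5)2 2/2
Sum over 28 agents: 3/3 + 3/4 + 5/5 + 5/7 + 2/5 + 2/2 + 1/1 + 4/4 + 4/6 + 2/4 + 3/3 + 3/3 + 5/5 + 4/4 + 2/2 + 4/5 + 6/7 + 5/5 + 3/5 + 3/6 + 0/6 + 6/7 + 4/4 + 2/2 + 2/4 + 2/5 + 3/4 + 2/2 = 2341/105; mean = 2341/105 ÷ 28 = 2341/2940 = 0.796258… → 0.796.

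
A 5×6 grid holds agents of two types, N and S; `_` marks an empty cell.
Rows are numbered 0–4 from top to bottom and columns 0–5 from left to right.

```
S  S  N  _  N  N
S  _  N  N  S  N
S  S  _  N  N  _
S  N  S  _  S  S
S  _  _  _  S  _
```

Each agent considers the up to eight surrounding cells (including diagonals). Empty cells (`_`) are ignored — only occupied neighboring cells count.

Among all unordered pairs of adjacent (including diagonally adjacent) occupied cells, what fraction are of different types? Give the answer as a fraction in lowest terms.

18/43

Scan each occupied cell's neighbors to the right and below (and the two forward diagonals) so each pair is counted once.
Row 0: S(0,0)–S(0,1)= S(0,0)–S(1,0)= S(0,1)–N(0,2)≠ S(0,1)–N(1,2)≠ S(0,1)–S(1,0)= N(0,2)–N(1,2)= N(0,2)–N(1,3)= N(0,4)–N(0,5)= N(0,4)–S(1,4)≠ N(0,4)–N(1,5)= N(0,4)–N(1,3)= N(0,5)–N(1,5)= N(0,5)–S(1,4)≠  → 4/13 unlike.
Row 1: S(1,0)–S(2,0)= S(1,0)–S(2,1)= N(1,2)–N(1,3)= N(1,2)–N(2,3)= N(1,2)–S(2,1)≠ N(1,3)–S(1,4)≠ N(1,3)–N(2,3)= N(1,3)–N(2,4)= S(1,4)–N(1,5)≠ S(1,4)–N(2,4)≠ S(1,4)–N(2,3)≠ N(1,5)–N(2,4)=  → 5/12 unlike.
Row 2: S(2,0)–S(2,1)= S(2,0)–S(3,0)= S(2,0)–N(3,1)≠ S(2,1)–N(3,1)≠ S(2,1)–S(3,2)= S(2,1)–S(3,0)= N(2,3)–N(2,4)= N(2,3)–S(3,4)≠ N(2,3)–S(3,2)≠ N(2,4)–S(3,4)≠ N(2,4)–S(3,5)≠  → 6/11 unlike.
Row 3: S(3,0)–N(3,1)≠ S(3,0)–S(4,0)= N(3,1)–S(3,2)≠ N(3,1)–S(4,0)≠ S(3,4)–S(3,5)= S(3,4)–S(4,4)= S(3,5)–S(4,4)=  → 3/7 unlike.
Total adjacent occupied pairs: 43; unlike-type pairs: 18.
18/43 is already in lowest terms.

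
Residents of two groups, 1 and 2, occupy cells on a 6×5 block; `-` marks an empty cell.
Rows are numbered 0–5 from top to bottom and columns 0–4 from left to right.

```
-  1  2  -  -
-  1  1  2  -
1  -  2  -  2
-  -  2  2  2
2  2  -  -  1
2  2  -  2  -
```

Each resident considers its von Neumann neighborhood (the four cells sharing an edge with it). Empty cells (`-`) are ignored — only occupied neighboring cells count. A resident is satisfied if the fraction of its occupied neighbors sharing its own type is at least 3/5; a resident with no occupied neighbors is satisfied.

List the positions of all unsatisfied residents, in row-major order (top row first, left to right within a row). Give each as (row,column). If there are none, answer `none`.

(0,1), (0,2), (1,2), (1,3), (2,2), (4,4)

Row 0: (0,1)1 1/2 ✗ · (0,2)2 0/2 ✗
Row 1: (1,1)1 2/2 ✓ · (1,2)1 1/4 ✗ · (1,3)2 0/1 ✗
Row 2: (2,0)1 0/0 ✓ · (2,2)2 1/2 ✗ · (2,4)2 1/1 ✓
Row 3: (3,2)2 2/2 ✓ · (3,3)2 2/2 ✓ · (3,4)2 2/3 ✓
Row 4: (4,0)2 2/2 ✓ · (4,1)2 2/2 ✓ · (4,4)1 0/1 ✗
Row 5: (5,0)2 2/2 ✓ · (5,1)2 2/2 ✓ · (5,3)2 0/0 ✓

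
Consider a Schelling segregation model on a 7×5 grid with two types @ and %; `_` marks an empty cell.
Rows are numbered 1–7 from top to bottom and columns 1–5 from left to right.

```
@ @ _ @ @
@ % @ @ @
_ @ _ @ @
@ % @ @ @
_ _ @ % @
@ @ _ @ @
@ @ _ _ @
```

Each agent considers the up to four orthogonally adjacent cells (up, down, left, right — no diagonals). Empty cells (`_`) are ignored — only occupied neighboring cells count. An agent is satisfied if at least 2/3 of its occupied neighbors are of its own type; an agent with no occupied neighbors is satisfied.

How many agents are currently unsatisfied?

(1,1)@ 2/2 satisfied
(1,2)@ 1/2 not
(1,4)@ 2/2 satisfied
(1,5)@ 2/2 satisfied
(2,1)@ 1/2 not
(2,2)% 0/4 not
(2,3)@ 1/2 not
(2,4)@ 4/4 satisfied
(2,5)@ 3/3 satisfied
(3,2)@ 0/2 not
(3,4)@ 3/3 satisfied
(3,5)@ 3/3 satisfied
(4,1)@ 0/1 not
(4,2)% 0/3 not
(4,3)@ 2/3 satisfied
(4,4)@ 3/4 satisfied
(4,5)@ 3/3 satisfied
(5,3)@ 1/2 not
(5,4)% 0/4 not
(5,5)@ 2/3 satisfied
(6,1)@ 2/2 satisfied
(6,2)@ 2/2 satisfied
(6,4)@ 1/2 not
(6,5)@ 3/3 satisfied
(7,1)@ 2/2 satisfied
(7,2)@ 2/2 satisfied
(7,5)@ 1/1 satisfied
Unsatisfied: (1,2), (2,1), (2,2), (2,3), (3,2), (4,1), (4,2), (5,3), (5,4), (6,4) — 10 in total.

10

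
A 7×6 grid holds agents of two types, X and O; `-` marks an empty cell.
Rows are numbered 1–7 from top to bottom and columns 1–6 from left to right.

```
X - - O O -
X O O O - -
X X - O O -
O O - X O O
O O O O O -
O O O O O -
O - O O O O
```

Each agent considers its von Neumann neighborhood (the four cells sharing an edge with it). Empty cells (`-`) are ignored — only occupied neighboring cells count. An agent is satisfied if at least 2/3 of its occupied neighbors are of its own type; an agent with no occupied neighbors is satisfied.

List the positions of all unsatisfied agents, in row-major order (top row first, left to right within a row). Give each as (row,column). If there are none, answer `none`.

(2,2), (3,2), (4,4)

Row 1: (1,1)X 1/1 ok · (1,4)O 2/2 ok · (1,5)O 1/1 ok
Row 2: (2,1)X 2/3 ok · (2,2)O 1/3 unhappy · (2,3)O 2/2 ok · (2,4)O 3/3 ok
Row 3: (3,1)X 2/3 ok · (3,2)X 1/3 unhappy · (3,4)O 2/3 ok · (3,5)O 2/2 ok
Row 4: (4,1)O 2/3 ok · (4,2)O 2/3 ok · (4,4)X 0/3 unhappy · (4,5)O 3/4 ok · (4,6)O 1/1 ok
Row 5: (5,1)O 3/3 ok · (5,2)O 4/4 ok · (5,3)O 3/3 ok · (5,4)O 3/4 ok · (5,5)O 3/3 ok
Row 6: (6,1)O 3/3 ok · (6,2)O 3/3 ok · (6,3)O 4/4 ok · (6,4)O 4/4 ok · (6,5)O 3/3 ok
Row 7: (7,1)O 1/1 ok · (7,3)O 2/2 ok · (7,4)O 3/3 ok · (7,5)O 3/3 ok · (7,6)O 1/1 ok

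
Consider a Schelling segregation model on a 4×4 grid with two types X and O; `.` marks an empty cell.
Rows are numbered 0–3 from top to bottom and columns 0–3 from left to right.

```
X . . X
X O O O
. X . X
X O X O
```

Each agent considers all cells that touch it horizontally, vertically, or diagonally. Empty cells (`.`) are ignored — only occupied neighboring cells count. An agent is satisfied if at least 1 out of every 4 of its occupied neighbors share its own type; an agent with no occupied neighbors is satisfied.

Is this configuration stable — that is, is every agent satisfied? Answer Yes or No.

Row 0: (0,0)X 1/2 ok · (0,3)X 0/2 unhappy
Row 1: (1,0)X 2/3 ok · (1,1)O 1/4 ok · (1,2)O 2/5 ok · (1,3)O 1/3 ok
Row 2: (2,1)X 3/6 ok · (2,3)X 1/4 ok
Row 3: (3,0)X 1/2 ok · (3,1)O 0/3 unhappy · (3,2)X 2/4 ok · (3,3)O 0/2 unhappy
For instance (0,3) has only 0/2 same-type neighbors, below 1/4.

No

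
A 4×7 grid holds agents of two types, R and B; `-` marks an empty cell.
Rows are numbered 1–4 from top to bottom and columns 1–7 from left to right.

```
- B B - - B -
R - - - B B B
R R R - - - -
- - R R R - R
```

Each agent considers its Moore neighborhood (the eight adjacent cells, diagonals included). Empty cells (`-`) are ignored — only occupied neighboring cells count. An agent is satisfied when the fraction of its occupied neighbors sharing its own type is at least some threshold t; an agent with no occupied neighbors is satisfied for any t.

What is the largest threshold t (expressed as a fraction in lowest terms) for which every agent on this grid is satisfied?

Row 1: (1,2)B 1/2 · (1,3)B 1/1 · (1,6)B 3/3
Row 2: (2,1)R 2/3 · (2,5)B 2/2 · (2,6)B 3/3 · (2,7)B 2/2
Row 3: (3,1)R 2/2 · (3,2)R 4/4 · (3,3)R 3/3
Row 4: (4,3)R 3/3 · (4,4)R 3/3 · (4,5)R 1/1 · (4,7)R — no occupied neighbors
The smallest same-type fraction is 1/2 at (1,2), which reduces to 1/2. Any threshold above that leaves this agent unsatisfied.

1/2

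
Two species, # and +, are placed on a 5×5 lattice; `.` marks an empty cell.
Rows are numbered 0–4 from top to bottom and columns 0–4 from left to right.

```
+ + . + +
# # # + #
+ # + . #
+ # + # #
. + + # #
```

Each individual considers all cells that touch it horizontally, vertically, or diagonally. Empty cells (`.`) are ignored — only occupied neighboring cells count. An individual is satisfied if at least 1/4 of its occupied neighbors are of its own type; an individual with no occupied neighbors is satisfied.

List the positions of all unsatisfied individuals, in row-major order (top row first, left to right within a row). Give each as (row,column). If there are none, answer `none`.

Row 0: (0,0)+ 1/3 satisfied · (0,1)+ 1/4 satisfied · (0,3)+ 2/4 satisfied · (0,4)+ 2/3 satisfied
Row 1: (1,0)# 2/5 satisfied · (1,1)# 3/7 satisfied · (1,2)# 2/6 satisfied · (1,3)+ 3/6 satisfied · (1,4)# 1/4 satisfied
Row 2: (2,0)+ 1/5 not · (2,1)# 4/8 satisfied · (2,2)+ 2/7 satisfied · (2,4)# 3/4 satisfied
Row 3: (3,0)+ 2/4 satisfied · (3,1)# 1/7 not · (3,2)+ 3/7 satisfied · (3,3)# 4/7 satisfied · (3,4)# 4/4 satisfied
Row 4: (4,1)+ 3/4 satisfied · (4,2)+ 2/5 satisfied · (4,3)# 3/5 satisfied · (4,4)# 3/3 satisfied

(2,0), (3,1)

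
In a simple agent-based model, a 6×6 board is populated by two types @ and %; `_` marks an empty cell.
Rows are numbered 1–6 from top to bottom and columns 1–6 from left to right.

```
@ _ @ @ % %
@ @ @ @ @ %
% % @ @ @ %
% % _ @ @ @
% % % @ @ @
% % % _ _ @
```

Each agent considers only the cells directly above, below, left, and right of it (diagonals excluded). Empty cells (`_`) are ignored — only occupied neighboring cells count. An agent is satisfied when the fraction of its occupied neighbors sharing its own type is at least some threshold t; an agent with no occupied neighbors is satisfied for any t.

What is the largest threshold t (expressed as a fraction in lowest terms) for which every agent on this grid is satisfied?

1/3

(1,1)@ 1/1
(1,3)@ 2/2
(1,4)@ 2/3
(1,5)% 1/3
(1,6)% 2/2
(2,1)@ 2/3
(2,2)@ 2/3
(2,3)@ 4/4
(2,4)@ 4/4
(2,5)@ 2/4
(2,6)% 2/3
(3,1)% 2/3
(3,2)% 2/4
(3,3)@ 2/3
(3,4)@ 4/4
(3,5)@ 3/4
(3,6)% 1/3
(4,1)% 3/3
(4,2)% 3/3
(4,4)@ 3/3
(4,5)@ 4/4
(4,6)@ 2/3
(5,1)% 3/3
(5,2)% 4/4
(5,3)% 2/3
(5,4)@ 2/3
(5,5)@ 3/3
(5,6)@ 3/3
(6,1)% 2/2
(6,2)% 3/3
(6,3)% 2/2
(6,6)@ 1/1
The smallest same-type fraction is 1/3 at (1,5), which reduces to 1/3. Any threshold above that leaves this agent unsatisfied.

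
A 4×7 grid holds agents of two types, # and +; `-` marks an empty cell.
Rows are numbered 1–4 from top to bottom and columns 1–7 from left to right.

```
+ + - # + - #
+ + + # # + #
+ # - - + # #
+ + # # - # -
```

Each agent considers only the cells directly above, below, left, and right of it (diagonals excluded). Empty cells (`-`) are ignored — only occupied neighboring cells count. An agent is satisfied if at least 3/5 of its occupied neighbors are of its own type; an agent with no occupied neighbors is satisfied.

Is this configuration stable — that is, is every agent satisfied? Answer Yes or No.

No

Row 1: (1,1)+ 2/2 ✓ · (1,2)+ 2/2 ✓ · (1,4)# 1/2 ✗ · (1,5)+ 0/2 ✗ · (1,7)# 1/1 ✓
Row 2: (2,1)+ 3/3 ✓ · (2,2)+ 3/4 ✓ · (2,3)+ 1/2 ✗ · (2,4)# 2/3 ✓ · (2,5)# 1/4 ✗ · (2,6)+ 0/3 ✗ · (2,7)# 2/3 ✓
Row 3: (3,1)+ 2/3 ✓ · (3,2)# 0/3 ✗ · (3,5)+ 0/2 ✗ · (3,6)# 2/4 ✗ · (3,7)# 2/2 ✓
Row 4: (4,1)+ 2/2 ✓ · (4,2)+ 1/3 ✗ · (4,3)# 1/2 ✗ · (4,4)# 1/1 ✓ · (4,6)# 1/1 ✓
For instance (1,4) has only 1/2 same-type neighbors, below 3/5.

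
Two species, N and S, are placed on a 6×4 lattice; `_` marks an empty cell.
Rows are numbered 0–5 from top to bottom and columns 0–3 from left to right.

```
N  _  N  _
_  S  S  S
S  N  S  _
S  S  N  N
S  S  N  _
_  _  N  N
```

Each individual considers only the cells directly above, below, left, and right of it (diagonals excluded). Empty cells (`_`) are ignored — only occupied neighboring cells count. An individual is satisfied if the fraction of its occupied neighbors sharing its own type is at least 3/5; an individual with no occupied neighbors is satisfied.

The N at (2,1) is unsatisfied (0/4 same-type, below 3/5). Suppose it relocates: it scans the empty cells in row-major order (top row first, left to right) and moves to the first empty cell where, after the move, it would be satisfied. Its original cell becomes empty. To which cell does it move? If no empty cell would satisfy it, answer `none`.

Vacating (2,1). Empty cells in order:
  (0,1): 2/3 same-type → satisfied — stop here.

(0,1)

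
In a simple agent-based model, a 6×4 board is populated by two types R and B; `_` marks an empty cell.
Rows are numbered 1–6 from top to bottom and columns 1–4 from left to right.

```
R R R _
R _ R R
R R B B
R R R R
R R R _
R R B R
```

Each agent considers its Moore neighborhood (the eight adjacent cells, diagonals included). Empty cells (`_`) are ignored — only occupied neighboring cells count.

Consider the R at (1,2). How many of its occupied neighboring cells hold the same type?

4

Occupied neighbors of (1,2): (1,1)=R, (1,3)=R, (2,1)=R, (2,3)=R.
Same type (R): 4 of 4.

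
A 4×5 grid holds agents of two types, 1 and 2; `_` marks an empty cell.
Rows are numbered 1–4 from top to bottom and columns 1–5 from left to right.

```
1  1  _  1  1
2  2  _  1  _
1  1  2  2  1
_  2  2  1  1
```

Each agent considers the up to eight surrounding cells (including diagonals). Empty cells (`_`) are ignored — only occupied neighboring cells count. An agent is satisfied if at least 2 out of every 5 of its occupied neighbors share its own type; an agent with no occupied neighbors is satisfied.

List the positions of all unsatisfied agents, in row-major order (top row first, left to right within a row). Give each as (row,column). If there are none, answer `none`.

(1,1), (1,2), (2,1), (2,2), (3,1), (3,2), (3,4)

Row 1: (1,1)1 1/3 ✗ · (1,2)1 1/3 ✗ · (1,4)1 2/2 ✓ · (1,5)1 2/2 ✓
Row 2: (2,1)2 1/5 ✗ · (2,2)2 2/6 ✗ · (2,4)1 3/5 ✓
Row 3: (3,1)1 1/4 ✗ · (3,2)1 1/6 ✗ · (3,3)2 4/7 ✓ · (3,4)2 2/6 ✗ · (3,5)1 3/4 ✓
Row 4: (4,2)2 2/4 ✓ · (4,3)2 3/5 ✓ · (4,4)1 2/5 ✓ · (4,5)1 2/3 ✓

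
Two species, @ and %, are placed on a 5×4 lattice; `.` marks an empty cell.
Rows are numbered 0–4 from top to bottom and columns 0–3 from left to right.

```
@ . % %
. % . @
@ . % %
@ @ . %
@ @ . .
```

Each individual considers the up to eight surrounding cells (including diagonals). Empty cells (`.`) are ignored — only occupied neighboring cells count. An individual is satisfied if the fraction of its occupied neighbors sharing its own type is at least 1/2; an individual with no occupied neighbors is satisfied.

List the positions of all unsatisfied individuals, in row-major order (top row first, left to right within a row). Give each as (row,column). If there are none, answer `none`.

Row 0: (0,0)@ 0/1 ✗ · (0,2)% 2/3 ✓ · (0,3)% 1/2 ✓
Row 1: (1,1)% 2/4 ✓ · (1,3)@ 0/4 ✗
Row 2: (2,0)@ 2/3 ✓ · (2,2)% 3/5 ✓ · (2,3)% 2/3 ✓
Row 3: (3,0)@ 4/4 ✓ · (3,1)@ 4/5 ✓ · (3,3)% 2/2 ✓
Row 4: (4,0)@ 3/3 ✓ · (4,1)@ 3/3 ✓

(0,0), (1,3)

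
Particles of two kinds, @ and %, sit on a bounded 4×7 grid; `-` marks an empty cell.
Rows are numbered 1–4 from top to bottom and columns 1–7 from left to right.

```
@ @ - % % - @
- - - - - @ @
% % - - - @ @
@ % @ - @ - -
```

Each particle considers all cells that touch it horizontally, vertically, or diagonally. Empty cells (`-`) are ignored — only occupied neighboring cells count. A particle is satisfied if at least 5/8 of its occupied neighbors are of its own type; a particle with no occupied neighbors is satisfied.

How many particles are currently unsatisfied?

5

(1,1)@ 1/1 ok
(1,2)@ 1/1 ok
(1,4)% 1/1 ok
(1,5)% 1/2 unhappy
(1,7)@ 2/2 ok
(2,6)@ 4/5 ok
(2,7)@ 4/4 ok
(3,1)% 2/3 ok
(3,2)% 2/4 unhappy
(3,6)@ 4/4 ok
(3,7)@ 3/3 ok
(4,1)@ 0/3 unhappy
(4,2)% 2/4 unhappy
(4,3)@ 0/2 unhappy
(4,5)@ 1/1 ok
Unsatisfied: (1,5), (3,2), (4,1), (4,2), (4,3) — 5 in total.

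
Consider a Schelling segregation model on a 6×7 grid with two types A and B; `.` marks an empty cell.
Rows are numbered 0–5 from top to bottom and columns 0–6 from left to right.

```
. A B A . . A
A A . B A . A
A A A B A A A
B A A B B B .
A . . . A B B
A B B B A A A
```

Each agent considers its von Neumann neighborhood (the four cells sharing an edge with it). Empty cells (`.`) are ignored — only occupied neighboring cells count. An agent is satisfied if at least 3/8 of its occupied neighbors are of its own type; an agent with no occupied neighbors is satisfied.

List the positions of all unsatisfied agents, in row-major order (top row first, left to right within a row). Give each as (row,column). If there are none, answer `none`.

(0,2), (0,3), (1,3), (3,0), (4,4)

Row 0: (0,1)A 1/2 ok · (0,2)B 0/2 unhappy · (0,3)A 0/2 unhappy · (0,6)A 1/1 ok
Row 1: (1,0)A 2/2 ok · (1,1)A 3/3 ok · (1,3)B 1/3 unhappy · (1,4)A 1/2 ok · (1,6)A 2/2 ok
Row 2: (2,0)A 2/3 ok · (2,1)A 4/4 ok · (2,2)A 2/3 ok · (2,3)B 2/4 ok · (2,4)A 2/4 ok · (2,5)A 2/3 ok · (2,6)A 2/2 ok
Row 3: (3,0)B 0/3 unhappy · (3,1)A 2/3 ok · (3,2)A 2/3 ok · (3,3)B 2/3 ok · (3,4)B 2/4 ok · (3,5)B 2/3 ok
Row 4: (4,0)A 1/2 ok · (4,4)A 1/3 unhappy · (4,5)B 2/4 ok · (4,6)B 1/2 ok
Row 5: (5,0)A 1/2 ok · (5,1)B 1/2 ok · (5,2)B 2/2 ok · (5,3)B 1/2 ok · (5,4)A 2/3 ok · (5,5)A 2/3 ok · (5,6)A 1/2 ok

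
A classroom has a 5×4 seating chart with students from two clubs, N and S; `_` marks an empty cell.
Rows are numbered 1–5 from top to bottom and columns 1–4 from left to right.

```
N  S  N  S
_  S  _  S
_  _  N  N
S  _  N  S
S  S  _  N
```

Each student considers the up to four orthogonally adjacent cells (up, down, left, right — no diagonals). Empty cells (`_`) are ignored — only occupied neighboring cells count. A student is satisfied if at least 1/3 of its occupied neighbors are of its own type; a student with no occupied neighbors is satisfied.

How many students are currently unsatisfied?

Row 1: (1,1)N 0/1 not · (1,2)S 1/3 satisfied · (1,3)N 0/2 not · (1,4)S 1/2 satisfied
Row 2: (2,2)S 1/1 satisfied · (2,4)S 1/2 satisfied
Row 3: (3,3)N 2/2 satisfied · (3,4)N 1/3 satisfied
Row 4: (4,1)S 1/1 satisfied · (4,3)N 1/2 satisfied · (4,4)S 0/3 not
Row 5: (5,1)S 2/2 satisfied · (5,2)S 1/1 satisfied · (5,4)N 0/1 not
Unsatisfied: (1,1), (1,3), (4,4), (5,4) — 4 in total.

4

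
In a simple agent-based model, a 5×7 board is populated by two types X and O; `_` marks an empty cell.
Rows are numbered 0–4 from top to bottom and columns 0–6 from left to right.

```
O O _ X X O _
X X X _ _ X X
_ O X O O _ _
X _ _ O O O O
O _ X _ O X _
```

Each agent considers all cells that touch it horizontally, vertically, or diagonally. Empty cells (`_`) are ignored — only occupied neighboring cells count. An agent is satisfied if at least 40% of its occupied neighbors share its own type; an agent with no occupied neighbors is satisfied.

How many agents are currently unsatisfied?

9

(0,0)O 1/3 ✗
(0,1)O 1/4 ✗
(0,3)X 2/2 ✓
(0,4)X 2/3 ✓
(0,5)O 0/3 ✗
(1,0)X 1/4 ✗
(1,1)X 3/6 ✓
(1,2)X 3/6 ✓
(1,5)X 2/4 ✓
(1,6)X 1/2 ✓
(2,1)O 0/5 ✗
(2,2)X 2/5 ✓
(2,3)O 3/5 ✓
(2,4)O 4/5 ✓
(3,0)X 0/2 ✗
(3,3)O 4/6 ✓
(3,4)O 5/6 ✓
(3,5)O 4/5 ✓
(3,6)O 1/2 ✓
(4,0)O 0/1 ✗
(4,2)X 0/1 ✗
(4,4)O 3/4 ✓
(4,5)X 0/4 ✗
Unsatisfied: (0,0), (0,1), (0,5), (1,0), (2,1), (3,0), (4,0), (4,2), (4,5) — 9 in total.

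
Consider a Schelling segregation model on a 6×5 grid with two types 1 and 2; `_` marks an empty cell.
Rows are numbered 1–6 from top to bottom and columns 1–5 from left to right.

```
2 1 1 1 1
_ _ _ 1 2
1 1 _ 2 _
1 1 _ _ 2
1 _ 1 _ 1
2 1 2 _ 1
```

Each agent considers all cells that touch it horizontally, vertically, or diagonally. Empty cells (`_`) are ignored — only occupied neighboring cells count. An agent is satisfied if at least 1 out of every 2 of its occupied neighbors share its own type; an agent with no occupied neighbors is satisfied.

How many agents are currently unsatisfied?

Row 1: (1,1)2 0/1 ✗ · (1,2)1 1/2 ✓ · (1,3)1 3/3 ✓ · (1,4)1 3/4 ✓ · (1,5)1 2/3 ✓
Row 2: (2,4)1 3/5 ✓ · (2,5)2 1/4 ✗
Row 3: (3,1)1 3/3 ✓ · (3,2)1 3/3 ✓ · (3,4)2 2/3 ✓
Row 4: (4,1)1 4/4 ✓ · (4,2)1 5/5 ✓ · (4,5)2 1/2 ✓
Row 5: (5,1)1 3/4 ✓ · (5,3)1 2/3 ✓ · (5,5)1 1/2 ✓
Row 6: (6,1)2 0/2 ✗ · (6,2)1 2/4 ✓ · (6,3)2 0/2 ✗ · (6,5)1 1/1 ✓
Unsatisfied: (1,1), (2,5), (6,1), (6,3) — 4 in total.

4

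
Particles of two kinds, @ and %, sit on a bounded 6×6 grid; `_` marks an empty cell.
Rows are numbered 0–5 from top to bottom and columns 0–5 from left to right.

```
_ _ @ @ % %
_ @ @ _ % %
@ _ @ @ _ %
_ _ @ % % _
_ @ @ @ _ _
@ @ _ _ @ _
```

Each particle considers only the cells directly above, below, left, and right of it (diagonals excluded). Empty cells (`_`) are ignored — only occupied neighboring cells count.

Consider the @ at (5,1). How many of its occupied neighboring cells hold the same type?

2

Occupied neighbors of (5,1): (4,1)=@, (5,0)=@.
Same type (@): 2 of 2.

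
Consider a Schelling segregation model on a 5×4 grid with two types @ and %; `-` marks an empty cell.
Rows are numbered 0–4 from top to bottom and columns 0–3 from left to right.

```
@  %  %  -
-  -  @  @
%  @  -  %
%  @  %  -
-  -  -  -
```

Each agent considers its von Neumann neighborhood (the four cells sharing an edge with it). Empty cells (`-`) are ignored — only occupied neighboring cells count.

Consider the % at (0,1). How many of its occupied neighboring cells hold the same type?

Occupied neighbors of (0,1): (0,0)=@, (0,2)=%.
Same type (%): 1 of 2.

1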